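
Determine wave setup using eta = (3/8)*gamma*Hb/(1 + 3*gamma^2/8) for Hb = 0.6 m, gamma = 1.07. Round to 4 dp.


eta = (3/8) * gamma * Hb / (1 + 3*gamma^2/8)
Numerator = (3/8) * 1.07 * 0.6 = 0.240750
Denominator = 1 + 3*1.07^2/8 = 1 + 0.429338 = 1.429338
eta = 0.240750 / 1.429338
eta = 0.1684 m

0.1684


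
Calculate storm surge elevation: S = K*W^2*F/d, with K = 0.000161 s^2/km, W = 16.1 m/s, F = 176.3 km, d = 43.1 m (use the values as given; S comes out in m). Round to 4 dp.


S = K * W^2 * F / d
W^2 = 16.1^2 = 259.21
S = 0.000161 * 259.21 * 176.3 / 43.1
Numerator = 0.000161 * 259.21 * 176.3 = 7.357494
S = 7.357494 / 43.1 = 0.1707 m

0.1707


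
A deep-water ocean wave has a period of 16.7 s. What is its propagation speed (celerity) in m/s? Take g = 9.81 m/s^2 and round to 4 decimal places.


We use the deep-water celerity formula:
C = g * T / (2 * pi)
C = 9.81 * 16.7 / (2 * 3.14159...)
C = 163.827000 / 6.283185
C = 26.0739 m/s

26.0739


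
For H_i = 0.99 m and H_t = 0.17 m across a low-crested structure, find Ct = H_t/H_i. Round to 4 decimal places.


Ct = H_t / H_i
Ct = 0.17 / 0.99
Ct = 0.1717

0.1717


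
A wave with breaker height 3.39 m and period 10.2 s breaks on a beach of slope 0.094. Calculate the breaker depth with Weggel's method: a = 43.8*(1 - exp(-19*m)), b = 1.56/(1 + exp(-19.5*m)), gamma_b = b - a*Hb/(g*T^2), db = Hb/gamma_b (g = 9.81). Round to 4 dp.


a = 43.8 * (1 - exp(-19 * m))
exp(-19 * 0.094) = exp(-1.7860) = 0.167629
a = 43.8 * (1 - 0.167629) = 36.457835
b = 1.56 / (1 + exp(-19.5 * m))
exp(-19.5 * 0.094) = exp(-1.8330) = 0.159933
b = 1.56 / (1 + 0.159933) = 1.344905
Hb / (g * T^2) = 3.39 / (9.81 * 10.2^2) = 3.39 / 1020.6324 = 0.00332147
gamma_b = b - a * Hb/(g*T^2) = 1.344905 - 36.457835 * 0.00332147 = 1.223812
db = Hb / gamma_b = 3.39 / 1.223812
db = 2.7700 m

2.7700


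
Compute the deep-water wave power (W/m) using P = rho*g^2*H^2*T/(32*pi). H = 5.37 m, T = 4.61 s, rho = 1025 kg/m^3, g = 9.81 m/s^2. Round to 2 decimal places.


P = rho * g^2 * H^2 * T / (32 * pi)
P = 1025 * 9.81^2 * 5.37^2 * 4.61 / (32 * pi)
P = 1025 * 96.2361 * 28.8369 * 4.61 / 100.53096
P = 130440.22 W/m

130440.22


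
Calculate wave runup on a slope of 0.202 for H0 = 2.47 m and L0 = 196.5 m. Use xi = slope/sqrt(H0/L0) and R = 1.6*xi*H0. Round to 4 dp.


xi = slope / sqrt(H0/L0)
H0/L0 = 2.47/196.5 = 0.012570
sqrt(0.012570) = 0.112116
xi = 0.202 / 0.112116 = 1.801707
R = 1.6 * xi * H0 = 1.6 * 1.801707 * 2.47
R = 7.1203 m

7.1203


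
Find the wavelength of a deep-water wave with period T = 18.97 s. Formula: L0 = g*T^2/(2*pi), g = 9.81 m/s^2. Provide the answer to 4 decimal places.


L0 = g * T^2 / (2 * pi)
L0 = 9.81 * 18.97^2 / (2 * pi)
L0 = 9.81 * 359.8609 / 6.28319
L0 = 3530.2354 / 6.28319
L0 = 561.8544 m

561.8544


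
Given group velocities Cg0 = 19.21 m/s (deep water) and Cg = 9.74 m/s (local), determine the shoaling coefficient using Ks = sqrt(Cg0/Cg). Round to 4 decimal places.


Ks = sqrt(Cg0 / Cg)
Ks = sqrt(19.21 / 9.74)
Ks = sqrt(1.9723)
Ks = 1.4044

1.4044


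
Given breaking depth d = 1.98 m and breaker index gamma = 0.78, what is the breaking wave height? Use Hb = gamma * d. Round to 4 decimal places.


Hb = gamma * d
Hb = 0.78 * 1.98
Hb = 1.5444 m

1.5444


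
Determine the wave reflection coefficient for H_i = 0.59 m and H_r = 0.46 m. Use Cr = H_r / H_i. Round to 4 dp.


Cr = H_r / H_i
Cr = 0.46 / 0.59
Cr = 0.7797

0.7797


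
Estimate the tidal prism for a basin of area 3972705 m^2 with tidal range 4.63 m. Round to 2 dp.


Tidal prism = Area * Tidal range
P = 3972705 * 4.63
P = 18393624.15 m^3

18393624.15


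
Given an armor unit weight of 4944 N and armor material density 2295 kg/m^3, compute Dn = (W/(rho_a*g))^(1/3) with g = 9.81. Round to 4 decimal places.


V = W / (rho_a * g)
V = 4944 / (2295 * 9.81)
V = 4944 / 22513.95
V = 0.219597 m^3
Dn = V^(1/3) = 0.219597^(1/3)
Dn = 0.6033 m

0.6033


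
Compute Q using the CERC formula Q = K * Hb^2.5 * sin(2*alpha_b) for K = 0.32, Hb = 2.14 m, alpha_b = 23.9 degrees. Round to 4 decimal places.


Q = K * Hb^2.5 * sin(2 * alpha_b)
Hb^2.5 = 2.14^2.5 = 6.699377
sin(2 * 23.9) = sin(47.8) = 0.740805
Q = 0.32 * 6.699377 * 0.740805
Q = 1.5881 m^3/s

1.5881


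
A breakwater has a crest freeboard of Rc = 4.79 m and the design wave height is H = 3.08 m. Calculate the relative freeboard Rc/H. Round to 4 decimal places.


Relative freeboard = Rc / H
= 4.79 / 3.08
= 1.5552

1.5552


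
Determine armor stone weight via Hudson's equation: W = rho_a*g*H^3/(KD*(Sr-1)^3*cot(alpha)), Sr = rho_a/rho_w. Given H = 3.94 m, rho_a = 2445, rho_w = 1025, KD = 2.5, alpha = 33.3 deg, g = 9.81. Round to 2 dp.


Sr = rho_a / rho_w = 2445 / 1025 = 2.385366
(Sr - 1) = 1.385366
(Sr - 1)^3 = 2.658848
cot(33.3) = 1 / tan(33.3) = 1 / 0.656877 = 1.522355
Numerator = 2445 * 9.81 * 3.94^3 = 1467021.6946
Denominator = 2.5 * 2.658848 * 1.522355 = 10.119271
W = 1467021.6946 / 10.119271
W = 144973.06 N

144973.06


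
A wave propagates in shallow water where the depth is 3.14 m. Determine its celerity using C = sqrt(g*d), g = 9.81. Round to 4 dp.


Using the shallow-water approximation:
C = sqrt(g * d) = sqrt(9.81 * 3.14)
C = sqrt(30.8034)
C = 5.5501 m/s

5.5501


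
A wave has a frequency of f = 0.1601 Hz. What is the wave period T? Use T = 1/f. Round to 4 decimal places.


T = 1 / f
T = 1 / 0.1601
T = 6.2461 s

6.2461


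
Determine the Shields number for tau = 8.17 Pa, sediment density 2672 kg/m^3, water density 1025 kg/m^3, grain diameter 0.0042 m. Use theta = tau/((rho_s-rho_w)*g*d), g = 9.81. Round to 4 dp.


theta = tau / ((rho_s - rho_w) * g * d)
rho_s - rho_w = 2672 - 1025 = 1647
Denominator = 1647 * 9.81 * 0.0042 = 67.859694
theta = 8.17 / 67.859694
theta = 0.1204

0.1204


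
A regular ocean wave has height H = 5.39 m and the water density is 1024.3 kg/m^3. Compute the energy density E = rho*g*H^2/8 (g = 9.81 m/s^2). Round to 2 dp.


E = (1/8) * rho * g * H^2
E = (1/8) * 1024.3 * 9.81 * 5.39^2
E = 0.125 * 1024.3 * 9.81 * 29.0521
E = 36490.83 J/m^2

36490.83


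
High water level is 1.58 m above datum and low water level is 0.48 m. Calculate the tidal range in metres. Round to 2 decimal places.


Tidal range = High water - Low water
Tidal range = 1.58 - (0.48)
Tidal range = 1.10 m

1.10


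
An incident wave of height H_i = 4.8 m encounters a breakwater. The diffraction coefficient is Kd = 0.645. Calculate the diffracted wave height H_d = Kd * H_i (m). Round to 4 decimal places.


H_d = Kd * H_i
H_d = 0.645 * 4.8
H_d = 3.0960 m

3.0960


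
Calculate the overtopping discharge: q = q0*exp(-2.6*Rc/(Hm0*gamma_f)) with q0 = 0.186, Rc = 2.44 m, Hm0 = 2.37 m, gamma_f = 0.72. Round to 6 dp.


q = q0 * exp(-2.6 * Rc / (Hm0 * gamma_f))
Exponent = -2.6 * 2.44 / (2.37 * 0.72)
= -2.6 * 2.44 / 1.7064
= -3.717768
exp(-3.717768) = 0.024288
q = 0.186 * 0.024288
q = 0.004518 m^3/s/m

0.004518


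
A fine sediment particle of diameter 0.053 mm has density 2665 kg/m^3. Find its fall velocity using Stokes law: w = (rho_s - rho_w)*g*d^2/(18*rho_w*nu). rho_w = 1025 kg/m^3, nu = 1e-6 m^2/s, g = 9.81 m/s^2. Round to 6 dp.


w = (rho_s - rho_w) * g * d^2 / (18 * rho_w * nu)
d = 0.053 mm = 0.000053 m
rho_s - rho_w = 2665 - 1025 = 1640
Numerator = 1640 * 9.81 * (0.000053)^2 = 0.000045192316
Denominator = 18 * 1025 * 1e-6 = 0.018450
w = 0.002449 m/s

0.002449


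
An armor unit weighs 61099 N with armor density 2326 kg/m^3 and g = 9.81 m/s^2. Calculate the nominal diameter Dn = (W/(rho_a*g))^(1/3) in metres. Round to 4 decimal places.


V = W / (rho_a * g)
V = 61099 / (2326 * 9.81)
V = 61099 / 22818.06
V = 2.677660 m^3
Dn = V^(1/3) = 2.677660^(1/3)
Dn = 1.3886 m

1.3886


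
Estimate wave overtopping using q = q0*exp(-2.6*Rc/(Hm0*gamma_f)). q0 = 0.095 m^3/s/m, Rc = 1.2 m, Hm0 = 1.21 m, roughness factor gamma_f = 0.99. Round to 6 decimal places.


q = q0 * exp(-2.6 * Rc / (Hm0 * gamma_f))
Exponent = -2.6 * 1.2 / (1.21 * 0.99)
= -2.6 * 1.2 / 1.1979
= -2.604558
exp(-2.604558) = 0.073936
q = 0.095 * 0.073936
q = 0.007024 m^3/s/m

0.007024


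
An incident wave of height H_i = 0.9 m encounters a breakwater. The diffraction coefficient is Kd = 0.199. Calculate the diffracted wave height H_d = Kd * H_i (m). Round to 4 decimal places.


H_d = Kd * H_i
H_d = 0.199 * 0.9
H_d = 0.1791 m

0.1791


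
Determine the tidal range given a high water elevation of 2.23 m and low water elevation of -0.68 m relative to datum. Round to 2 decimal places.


Tidal range = High water - Low water
Tidal range = 2.23 - (-0.68)
Tidal range = 2.91 m

2.91


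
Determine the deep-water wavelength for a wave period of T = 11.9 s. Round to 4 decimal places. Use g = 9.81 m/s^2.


L0 = g * T^2 / (2 * pi)
L0 = 9.81 * 11.9^2 / (2 * pi)
L0 = 9.81 * 141.6100 / 6.28319
L0 = 1389.1941 / 6.28319
L0 = 221.0971 m

221.0971


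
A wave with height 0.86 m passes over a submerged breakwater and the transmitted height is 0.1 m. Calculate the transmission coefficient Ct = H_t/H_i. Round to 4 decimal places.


Ct = H_t / H_i
Ct = 0.1 / 0.86
Ct = 0.1163

0.1163


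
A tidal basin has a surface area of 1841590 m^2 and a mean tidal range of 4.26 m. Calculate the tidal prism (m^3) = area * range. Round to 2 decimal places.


Tidal prism = Area * Tidal range
P = 1841590 * 4.26
P = 7845173.40 m^3

7845173.40


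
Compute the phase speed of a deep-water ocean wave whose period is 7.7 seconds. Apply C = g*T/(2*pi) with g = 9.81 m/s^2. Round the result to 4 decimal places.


We use the deep-water celerity formula:
C = g * T / (2 * pi)
C = 9.81 * 7.7 / (2 * 3.14159...)
C = 75.537000 / 6.283185
C = 12.0221 m/s

12.0221


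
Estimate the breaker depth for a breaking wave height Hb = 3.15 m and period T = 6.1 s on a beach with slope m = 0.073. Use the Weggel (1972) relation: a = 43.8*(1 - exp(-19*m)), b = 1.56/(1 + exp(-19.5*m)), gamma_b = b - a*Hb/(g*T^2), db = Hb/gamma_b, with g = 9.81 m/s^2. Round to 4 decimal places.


a = 43.8 * (1 - exp(-19 * m))
exp(-19 * 0.073) = exp(-1.3870) = 0.249824
a = 43.8 * (1 - 0.249824) = 32.857724
b = 1.56 / (1 + exp(-19.5 * m))
exp(-19.5 * 0.073) = exp(-1.4235) = 0.240869
b = 1.56 / (1 + 0.240869) = 1.257183
Hb / (g * T^2) = 3.15 / (9.81 * 6.1^2) = 3.15 / 365.0301 = 0.00862943
gamma_b = b - a * Hb/(g*T^2) = 1.257183 - 32.857724 * 0.00862943 = 0.973640
db = Hb / gamma_b = 3.15 / 0.973640
db = 3.2353 m

3.2353


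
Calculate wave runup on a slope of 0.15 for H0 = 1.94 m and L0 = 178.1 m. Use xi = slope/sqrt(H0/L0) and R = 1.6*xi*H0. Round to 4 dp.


xi = slope / sqrt(H0/L0)
H0/L0 = 1.94/178.1 = 0.010893
sqrt(0.010893) = 0.104368
xi = 0.15 / 0.104368 = 1.437217
R = 1.6 * xi * H0 = 1.6 * 1.437217 * 1.94
R = 4.4611 m

4.4611


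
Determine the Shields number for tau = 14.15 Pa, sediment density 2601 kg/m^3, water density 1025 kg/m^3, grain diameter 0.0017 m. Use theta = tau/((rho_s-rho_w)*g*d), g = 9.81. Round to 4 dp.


theta = tau / ((rho_s - rho_w) * g * d)
rho_s - rho_w = 2601 - 1025 = 1576
Denominator = 1576 * 9.81 * 0.0017 = 26.282952
theta = 14.15 / 26.282952
theta = 0.5384

0.5384


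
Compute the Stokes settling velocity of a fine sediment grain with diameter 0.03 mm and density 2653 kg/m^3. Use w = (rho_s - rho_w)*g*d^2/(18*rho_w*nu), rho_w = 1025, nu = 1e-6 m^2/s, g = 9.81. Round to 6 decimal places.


w = (rho_s - rho_w) * g * d^2 / (18 * rho_w * nu)
d = 0.03 mm = 0.000030 m
rho_s - rho_w = 2653 - 1025 = 1628
Numerator = 1628 * 9.81 * (0.000030)^2 = 0.000014373612
Denominator = 18 * 1025 * 1e-6 = 0.018450
w = 0.000779 m/s

0.000779


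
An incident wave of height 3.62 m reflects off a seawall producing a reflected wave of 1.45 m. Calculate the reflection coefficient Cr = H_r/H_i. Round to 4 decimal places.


Cr = H_r / H_i
Cr = 1.45 / 3.62
Cr = 0.4006

0.4006


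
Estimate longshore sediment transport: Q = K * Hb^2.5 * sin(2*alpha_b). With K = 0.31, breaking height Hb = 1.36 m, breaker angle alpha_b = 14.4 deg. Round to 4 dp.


Q = K * Hb^2.5 * sin(2 * alpha_b)
Hb^2.5 = 1.36^2.5 = 2.156986
sin(2 * 14.4) = sin(28.8) = 0.481754
Q = 0.31 * 2.156986 * 0.481754
Q = 0.3221 m^3/s

0.3221


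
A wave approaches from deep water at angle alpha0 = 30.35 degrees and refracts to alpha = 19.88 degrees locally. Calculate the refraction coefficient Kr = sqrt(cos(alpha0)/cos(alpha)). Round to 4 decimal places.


Kr = sqrt(cos(alpha0) / cos(alpha))
cos(30.35) = 0.862955
cos(19.88) = 0.940407
Kr = sqrt(0.862955 / 0.940407)
Kr = sqrt(0.917640)
Kr = 0.9579

0.9579


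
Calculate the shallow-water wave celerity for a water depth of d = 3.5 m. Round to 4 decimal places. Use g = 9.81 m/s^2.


Using the shallow-water approximation:
C = sqrt(g * d) = sqrt(9.81 * 3.5)
C = sqrt(34.3350)
C = 5.8596 m/s

5.8596


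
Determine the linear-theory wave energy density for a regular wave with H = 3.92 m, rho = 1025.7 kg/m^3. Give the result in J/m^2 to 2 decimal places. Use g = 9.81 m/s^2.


E = (1/8) * rho * g * H^2
E = (1/8) * 1025.7 * 9.81 * 3.92^2
E = 0.125 * 1025.7 * 9.81 * 15.3664
E = 19327.31 J/m^2

19327.31


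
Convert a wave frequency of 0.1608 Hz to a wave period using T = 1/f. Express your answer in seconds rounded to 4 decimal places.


T = 1 / f
T = 1 / 0.1608
T = 6.2189 s

6.2189


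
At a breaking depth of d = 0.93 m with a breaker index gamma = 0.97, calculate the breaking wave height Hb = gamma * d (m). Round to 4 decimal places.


Hb = gamma * d
Hb = 0.97 * 0.93
Hb = 0.9021 m

0.9021


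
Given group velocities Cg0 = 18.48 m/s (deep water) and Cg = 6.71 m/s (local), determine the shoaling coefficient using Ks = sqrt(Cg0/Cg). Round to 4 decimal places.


Ks = sqrt(Cg0 / Cg)
Ks = sqrt(18.48 / 6.71)
Ks = sqrt(2.7541)
Ks = 1.6595

1.6595


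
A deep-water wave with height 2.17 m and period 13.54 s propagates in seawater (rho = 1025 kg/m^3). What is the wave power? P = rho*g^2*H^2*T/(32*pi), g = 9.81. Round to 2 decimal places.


P = rho * g^2 * H^2 * T / (32 * pi)
P = 1025 * 9.81^2 * 2.17^2 * 13.54 / (32 * pi)
P = 1025 * 96.2361 * 4.7089 * 13.54 / 100.53096
P = 62560.49 W/m

62560.49


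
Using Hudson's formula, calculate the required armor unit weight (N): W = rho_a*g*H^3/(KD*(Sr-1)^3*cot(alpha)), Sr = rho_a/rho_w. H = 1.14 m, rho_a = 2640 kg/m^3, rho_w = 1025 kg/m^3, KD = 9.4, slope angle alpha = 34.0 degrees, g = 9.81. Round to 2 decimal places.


Sr = rho_a / rho_w = 2640 / 1025 = 2.575610
(Sr - 1) = 1.575610
(Sr - 1)^3 = 3.911524
cot(34.0) = 1 / tan(34.0) = 1 / 0.674509 = 1.482561
Numerator = 2640 * 9.81 * 1.14^3 = 38369.6191
Denominator = 9.4 * 3.911524 * 1.482561 = 54.511282
W = 38369.6191 / 54.511282
W = 703.88 N

703.88


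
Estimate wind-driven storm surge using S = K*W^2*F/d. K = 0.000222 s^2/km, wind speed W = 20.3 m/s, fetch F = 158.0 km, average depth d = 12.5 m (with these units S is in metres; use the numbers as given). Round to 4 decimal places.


S = K * W^2 * F / d
W^2 = 20.3^2 = 412.09
S = 0.000222 * 412.09 * 158.0 / 12.5
Numerator = 0.000222 * 412.09 * 158.0 = 14.454469
S = 14.454469 / 12.5 = 1.1564 m

1.1564


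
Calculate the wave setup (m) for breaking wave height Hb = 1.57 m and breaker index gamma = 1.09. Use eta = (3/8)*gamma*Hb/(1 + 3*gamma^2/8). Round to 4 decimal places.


eta = (3/8) * gamma * Hb / (1 + 3*gamma^2/8)
Numerator = (3/8) * 1.09 * 1.57 = 0.641738
Denominator = 1 + 3*1.09^2/8 = 1 + 0.445538 = 1.445538
eta = 0.641738 / 1.445538
eta = 0.4439 m

0.4439


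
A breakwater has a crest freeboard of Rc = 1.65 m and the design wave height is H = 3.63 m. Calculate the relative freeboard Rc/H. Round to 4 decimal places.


Relative freeboard = Rc / H
= 1.65 / 3.63
= 0.4545

0.4545


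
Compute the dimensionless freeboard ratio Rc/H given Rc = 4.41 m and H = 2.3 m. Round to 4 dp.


Relative freeboard = Rc / H
= 4.41 / 2.3
= 1.9174

1.9174


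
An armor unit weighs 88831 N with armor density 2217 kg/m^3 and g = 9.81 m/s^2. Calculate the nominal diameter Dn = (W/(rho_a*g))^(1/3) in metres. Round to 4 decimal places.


V = W / (rho_a * g)
V = 88831 / (2217 * 9.81)
V = 88831 / 21748.77
V = 4.084415 m^3
Dn = V^(1/3) = 4.084415^(1/3)
Dn = 1.5985 m

1.5985


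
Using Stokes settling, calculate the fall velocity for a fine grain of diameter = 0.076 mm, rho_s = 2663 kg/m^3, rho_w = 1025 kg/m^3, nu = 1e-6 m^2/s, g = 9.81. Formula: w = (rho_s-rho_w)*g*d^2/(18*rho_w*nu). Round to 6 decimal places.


w = (rho_s - rho_w) * g * d^2 / (18 * rho_w * nu)
d = 0.076 mm = 0.000076 m
rho_s - rho_w = 2663 - 1025 = 1638
Numerator = 1638 * 9.81 * (0.000076)^2 = 0.000092813273
Denominator = 18 * 1025 * 1e-6 = 0.018450
w = 0.005031 m/s

0.005031


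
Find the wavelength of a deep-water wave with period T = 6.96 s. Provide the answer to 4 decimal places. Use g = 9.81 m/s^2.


L0 = g * T^2 / (2 * pi)
L0 = 9.81 * 6.96^2 / (2 * pi)
L0 = 9.81 * 48.4416 / 6.28319
L0 = 475.2121 / 6.28319
L0 = 75.6324 m

75.6324


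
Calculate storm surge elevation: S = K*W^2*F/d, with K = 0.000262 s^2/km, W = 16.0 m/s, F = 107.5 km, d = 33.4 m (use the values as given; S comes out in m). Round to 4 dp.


S = K * W^2 * F / d
W^2 = 16.0^2 = 256.00
S = 0.000262 * 256.00 * 107.5 / 33.4
Numerator = 0.000262 * 256.00 * 107.5 = 7.210240
S = 7.210240 / 33.4 = 0.2159 m

0.2159


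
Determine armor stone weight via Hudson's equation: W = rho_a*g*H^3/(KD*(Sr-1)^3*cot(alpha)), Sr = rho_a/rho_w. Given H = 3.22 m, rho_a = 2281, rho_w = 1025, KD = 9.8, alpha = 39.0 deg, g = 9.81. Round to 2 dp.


Sr = rho_a / rho_w = 2281 / 1025 = 2.225366
(Sr - 1) = 1.225366
(Sr - 1)^3 = 1.839913
cot(39.0) = 1 / tan(39.0) = 1 / 0.809784 = 1.234897
Numerator = 2281 * 9.81 * 3.22^3 = 747071.0509
Denominator = 9.8 * 1.839913 * 1.234897 = 22.266614
W = 747071.0509 / 22.266614
W = 33551.17 N

33551.17


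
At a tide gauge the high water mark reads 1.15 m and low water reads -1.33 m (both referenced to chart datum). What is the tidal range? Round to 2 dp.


Tidal range = High water - Low water
Tidal range = 1.15 - (-1.33)
Tidal range = 2.48 m

2.48


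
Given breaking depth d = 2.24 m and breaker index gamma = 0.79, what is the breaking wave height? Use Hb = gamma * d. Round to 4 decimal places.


Hb = gamma * d
Hb = 0.79 * 2.24
Hb = 1.7696 m

1.7696


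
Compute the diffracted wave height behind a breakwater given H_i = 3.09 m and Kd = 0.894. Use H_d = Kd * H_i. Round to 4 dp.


H_d = Kd * H_i
H_d = 0.894 * 3.09
H_d = 2.7625 m

2.7625


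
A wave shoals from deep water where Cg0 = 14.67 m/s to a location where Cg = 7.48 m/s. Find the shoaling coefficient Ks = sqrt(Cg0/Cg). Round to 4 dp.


Ks = sqrt(Cg0 / Cg)
Ks = sqrt(14.67 / 7.48)
Ks = sqrt(1.9612)
Ks = 1.4004

1.4004


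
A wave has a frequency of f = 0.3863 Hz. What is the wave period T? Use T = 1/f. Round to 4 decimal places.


T = 1 / f
T = 1 / 0.3863
T = 2.5887 s

2.5887


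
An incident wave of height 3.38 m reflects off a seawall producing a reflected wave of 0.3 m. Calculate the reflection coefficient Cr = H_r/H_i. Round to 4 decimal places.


Cr = H_r / H_i
Cr = 0.3 / 3.38
Cr = 0.0888

0.0888


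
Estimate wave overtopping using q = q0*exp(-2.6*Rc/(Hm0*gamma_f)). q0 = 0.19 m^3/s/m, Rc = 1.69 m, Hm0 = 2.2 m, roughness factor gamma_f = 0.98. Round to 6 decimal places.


q = q0 * exp(-2.6 * Rc / (Hm0 * gamma_f))
Exponent = -2.6 * 1.69 / (2.2 * 0.98)
= -2.6 * 1.69 / 2.1560
= -2.038033
exp(-2.038033) = 0.130285
q = 0.19 * 0.130285
q = 0.024754 m^3/s/m

0.024754


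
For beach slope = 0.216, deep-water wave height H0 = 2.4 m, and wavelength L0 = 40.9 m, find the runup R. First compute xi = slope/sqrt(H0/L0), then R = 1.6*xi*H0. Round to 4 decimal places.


xi = slope / sqrt(H0/L0)
H0/L0 = 2.4/40.9 = 0.058680
sqrt(0.058680) = 0.242239
xi = 0.216 / 0.242239 = 0.891682
R = 1.6 * xi * H0 = 1.6 * 0.891682 * 2.4
R = 3.4241 m

3.4241


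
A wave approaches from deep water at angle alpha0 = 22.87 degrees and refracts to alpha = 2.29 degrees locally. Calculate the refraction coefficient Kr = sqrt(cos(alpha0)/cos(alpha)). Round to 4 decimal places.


Kr = sqrt(cos(alpha0) / cos(alpha))
cos(22.87) = 0.921389
cos(2.29) = 0.999201
Kr = sqrt(0.921389 / 0.999201)
Kr = sqrt(0.922125)
Kr = 0.9603

0.9603


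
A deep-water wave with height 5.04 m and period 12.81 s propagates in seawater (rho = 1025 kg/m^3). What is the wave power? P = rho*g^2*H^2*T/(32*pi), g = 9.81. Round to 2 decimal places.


P = rho * g^2 * H^2 * T / (32 * pi)
P = 1025 * 9.81^2 * 5.04^2 * 12.81 / (32 * pi)
P = 1025 * 96.2361 * 25.4016 * 12.81 / 100.53096
P = 319280.38 W/m

319280.38


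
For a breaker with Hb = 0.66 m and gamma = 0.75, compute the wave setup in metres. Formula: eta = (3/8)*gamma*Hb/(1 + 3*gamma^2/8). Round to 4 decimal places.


eta = (3/8) * gamma * Hb / (1 + 3*gamma^2/8)
Numerator = (3/8) * 0.75 * 0.66 = 0.185625
Denominator = 1 + 3*0.75^2/8 = 1 + 0.210938 = 1.210938
eta = 0.185625 / 1.210938
eta = 0.1533 m

0.1533


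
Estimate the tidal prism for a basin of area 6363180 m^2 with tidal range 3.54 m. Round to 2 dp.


Tidal prism = Area * Tidal range
P = 6363180 * 3.54
P = 22525657.20 m^3

22525657.20


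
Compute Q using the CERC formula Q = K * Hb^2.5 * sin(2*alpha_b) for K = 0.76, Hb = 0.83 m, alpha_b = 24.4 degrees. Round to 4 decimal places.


Q = K * Hb^2.5 * sin(2 * alpha_b)
Hb^2.5 = 0.83^2.5 = 0.627618
sin(2 * 24.4) = sin(48.8) = 0.752415
Q = 0.76 * 0.627618 * 0.752415
Q = 0.3589 m^3/s

0.3589


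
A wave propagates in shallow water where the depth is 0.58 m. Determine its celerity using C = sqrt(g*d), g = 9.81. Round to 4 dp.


Using the shallow-water approximation:
C = sqrt(g * d) = sqrt(9.81 * 0.58)
C = sqrt(5.6898)
C = 2.3853 m/s

2.3853


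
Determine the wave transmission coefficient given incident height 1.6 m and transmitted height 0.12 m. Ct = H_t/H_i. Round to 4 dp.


Ct = H_t / H_i
Ct = 0.12 / 1.6
Ct = 0.0750

0.0750


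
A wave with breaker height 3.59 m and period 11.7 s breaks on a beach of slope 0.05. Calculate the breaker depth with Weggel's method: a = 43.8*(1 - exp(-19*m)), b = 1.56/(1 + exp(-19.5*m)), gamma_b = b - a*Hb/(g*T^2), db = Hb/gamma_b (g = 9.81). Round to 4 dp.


a = 43.8 * (1 - exp(-19 * m))
exp(-19 * 0.05) = exp(-0.9500) = 0.386741
a = 43.8 * (1 - 0.386741) = 26.860743
b = 1.56 / (1 + exp(-19.5 * m))
exp(-19.5 * 0.05) = exp(-0.9750) = 0.377192
b = 1.56 / (1 + 0.377192) = 1.132739
Hb / (g * T^2) = 3.59 / (9.81 * 11.7^2) = 3.59 / 1342.8909 = 0.00267334
gamma_b = b - a * Hb/(g*T^2) = 1.132739 - 26.860743 * 0.00267334 = 1.060932
db = Hb / gamma_b = 3.59 / 1.060932
db = 3.3838 m

3.3838


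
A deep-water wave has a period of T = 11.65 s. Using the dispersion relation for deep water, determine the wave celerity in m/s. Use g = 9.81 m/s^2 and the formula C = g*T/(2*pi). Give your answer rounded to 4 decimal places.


We use the deep-water celerity formula:
C = g * T / (2 * pi)
C = 9.81 * 11.65 / (2 * 3.14159...)
C = 114.286500 / 6.283185
C = 18.1893 m/s

18.1893


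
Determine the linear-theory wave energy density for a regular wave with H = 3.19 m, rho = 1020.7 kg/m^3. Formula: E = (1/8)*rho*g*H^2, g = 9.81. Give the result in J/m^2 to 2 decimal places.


E = (1/8) * rho * g * H^2
E = (1/8) * 1020.7 * 9.81 * 3.19^2
E = 0.125 * 1020.7 * 9.81 * 10.1761
E = 12736.75 J/m^2

12736.75


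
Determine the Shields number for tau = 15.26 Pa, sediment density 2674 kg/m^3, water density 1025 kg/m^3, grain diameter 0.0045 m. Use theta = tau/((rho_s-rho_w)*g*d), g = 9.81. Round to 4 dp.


theta = tau / ((rho_s - rho_w) * g * d)
rho_s - rho_w = 2674 - 1025 = 1649
Denominator = 1649 * 9.81 * 0.0045 = 72.795105
theta = 15.26 / 72.795105
theta = 0.2096

0.2096


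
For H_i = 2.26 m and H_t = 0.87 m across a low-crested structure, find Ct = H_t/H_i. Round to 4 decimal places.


Ct = H_t / H_i
Ct = 0.87 / 2.26
Ct = 0.3850

0.3850


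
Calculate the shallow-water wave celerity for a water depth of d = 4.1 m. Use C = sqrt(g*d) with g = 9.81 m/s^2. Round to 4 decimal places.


Using the shallow-water approximation:
C = sqrt(g * d) = sqrt(9.81 * 4.1)
C = sqrt(40.2210)
C = 6.3420 m/s

6.3420


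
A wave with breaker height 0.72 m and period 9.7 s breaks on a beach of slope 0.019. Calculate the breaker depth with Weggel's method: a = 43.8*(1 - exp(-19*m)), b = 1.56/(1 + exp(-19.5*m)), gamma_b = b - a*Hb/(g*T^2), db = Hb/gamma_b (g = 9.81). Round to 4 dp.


a = 43.8 * (1 - exp(-19 * m))
exp(-19 * 0.019) = exp(-0.3610) = 0.696979
a = 43.8 * (1 - 0.696979) = 13.272320
b = 1.56 / (1 + exp(-19.5 * m))
exp(-19.5 * 0.019) = exp(-0.3705) = 0.690389
b = 1.56 / (1 + 0.690389) = 0.922864
Hb / (g * T^2) = 0.72 / (9.81 * 9.7^2) = 0.72 / 923.0229 = 0.00078005
gamma_b = b - a * Hb/(g*T^2) = 0.922864 - 13.272320 * 0.00078005 = 0.912511
db = Hb / gamma_b = 0.72 / 0.912511
db = 0.7890 m

0.7890


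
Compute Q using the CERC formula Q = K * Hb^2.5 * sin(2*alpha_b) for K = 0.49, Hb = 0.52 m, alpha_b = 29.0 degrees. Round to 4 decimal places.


Q = K * Hb^2.5 * sin(2 * alpha_b)
Hb^2.5 = 0.52^2.5 = 0.194988
sin(2 * 29.0) = sin(58.0) = 0.848048
Q = 0.49 * 0.194988 * 0.848048
Q = 0.0810 m^3/s

0.0810


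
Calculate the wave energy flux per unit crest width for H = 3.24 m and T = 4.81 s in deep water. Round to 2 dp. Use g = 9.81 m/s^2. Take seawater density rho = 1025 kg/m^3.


P = rho * g^2 * H^2 * T / (32 * pi)
P = 1025 * 9.81^2 * 3.24^2 * 4.81 / (32 * pi)
P = 1025 * 96.2361 * 10.4976 * 4.81 / 100.53096
P = 49544.69 W/m

49544.69


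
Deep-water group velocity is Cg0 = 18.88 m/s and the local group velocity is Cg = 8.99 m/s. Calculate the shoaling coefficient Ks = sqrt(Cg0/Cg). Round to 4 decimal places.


Ks = sqrt(Cg0 / Cg)
Ks = sqrt(18.88 / 8.99)
Ks = sqrt(2.1001)
Ks = 1.4492

1.4492


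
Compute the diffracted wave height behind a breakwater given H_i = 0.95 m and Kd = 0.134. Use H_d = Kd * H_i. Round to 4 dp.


H_d = Kd * H_i
H_d = 0.134 * 0.95
H_d = 0.1273 m

0.1273


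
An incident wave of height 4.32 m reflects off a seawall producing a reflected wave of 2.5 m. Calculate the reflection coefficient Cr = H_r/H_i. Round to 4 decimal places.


Cr = H_r / H_i
Cr = 2.5 / 4.32
Cr = 0.5787

0.5787


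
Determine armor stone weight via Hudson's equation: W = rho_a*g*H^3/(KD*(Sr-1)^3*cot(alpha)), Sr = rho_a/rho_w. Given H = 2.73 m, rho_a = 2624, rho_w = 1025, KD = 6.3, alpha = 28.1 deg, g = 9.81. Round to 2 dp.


Sr = rho_a / rho_w = 2624 / 1025 = 2.560000
(Sr - 1) = 1.560000
(Sr - 1)^3 = 3.796416
cot(28.1) = 1 / tan(28.1) = 1 / 0.533950 = 1.872834
Numerator = 2624 * 9.81 * 2.73^3 = 523746.0724
Denominator = 6.3 * 3.796416 * 1.872834 = 44.793349
W = 523746.0724 / 44.793349
W = 11692.50 N

11692.50


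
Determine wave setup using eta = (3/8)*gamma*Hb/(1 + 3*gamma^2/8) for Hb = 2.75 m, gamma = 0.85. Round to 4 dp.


eta = (3/8) * gamma * Hb / (1 + 3*gamma^2/8)
Numerator = (3/8) * 0.85 * 2.75 = 0.876562
Denominator = 1 + 3*0.85^2/8 = 1 + 0.270938 = 1.270938
eta = 0.876562 / 1.270938
eta = 0.6897 m

0.6897


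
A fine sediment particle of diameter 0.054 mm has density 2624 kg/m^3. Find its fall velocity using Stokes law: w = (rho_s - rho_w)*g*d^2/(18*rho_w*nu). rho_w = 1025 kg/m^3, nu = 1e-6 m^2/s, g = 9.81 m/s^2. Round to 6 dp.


w = (rho_s - rho_w) * g * d^2 / (18 * rho_w * nu)
d = 0.054 mm = 0.000054 m
rho_s - rho_w = 2624 - 1025 = 1599
Numerator = 1599 * 9.81 * (0.000054)^2 = 0.000045740930
Denominator = 18 * 1025 * 1e-6 = 0.018450
w = 0.002479 m/s

0.002479


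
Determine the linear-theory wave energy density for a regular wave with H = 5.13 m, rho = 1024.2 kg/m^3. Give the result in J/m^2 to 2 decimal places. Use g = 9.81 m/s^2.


E = (1/8) * rho * g * H^2
E = (1/8) * 1024.2 * 9.81 * 5.13^2
E = 0.125 * 1024.2 * 9.81 * 26.3169
E = 33052.06 J/m^2

33052.06


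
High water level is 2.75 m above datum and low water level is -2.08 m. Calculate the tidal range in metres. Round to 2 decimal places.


Tidal range = High water - Low water
Tidal range = 2.75 - (-2.08)
Tidal range = 4.83 m

4.83


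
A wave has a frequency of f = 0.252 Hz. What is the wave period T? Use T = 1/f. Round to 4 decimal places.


T = 1 / f
T = 1 / 0.252
T = 3.9683 s

3.9683


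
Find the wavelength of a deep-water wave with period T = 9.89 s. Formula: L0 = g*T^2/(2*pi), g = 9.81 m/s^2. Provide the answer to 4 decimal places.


L0 = g * T^2 / (2 * pi)
L0 = 9.81 * 9.89^2 / (2 * pi)
L0 = 9.81 * 97.8121 / 6.28319
L0 = 959.5367 / 6.28319
L0 = 152.7150 m

152.7150


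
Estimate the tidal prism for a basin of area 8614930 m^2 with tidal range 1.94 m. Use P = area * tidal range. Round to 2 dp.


Tidal prism = Area * Tidal range
P = 8614930 * 1.94
P = 16712964.20 m^3

16712964.20


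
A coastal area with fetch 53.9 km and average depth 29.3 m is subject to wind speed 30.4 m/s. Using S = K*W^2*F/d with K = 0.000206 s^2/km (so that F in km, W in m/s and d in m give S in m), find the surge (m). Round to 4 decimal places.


S = K * W^2 * F / d
W^2 = 30.4^2 = 924.16
S = 0.000206 * 924.16 * 53.9 / 29.3
Numerator = 0.000206 * 924.16 * 53.9 = 10.261318
S = 10.261318 / 29.3 = 0.3502 m

0.3502


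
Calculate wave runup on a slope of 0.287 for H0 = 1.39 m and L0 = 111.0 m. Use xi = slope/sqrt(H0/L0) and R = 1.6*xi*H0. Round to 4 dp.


xi = slope / sqrt(H0/L0)
H0/L0 = 1.39/111.0 = 0.012523
sqrt(0.012523) = 0.111904
xi = 0.287 / 0.111904 = 2.564697
R = 1.6 * xi * H0 = 1.6 * 2.564697 * 1.39
R = 5.7039 m

5.7039


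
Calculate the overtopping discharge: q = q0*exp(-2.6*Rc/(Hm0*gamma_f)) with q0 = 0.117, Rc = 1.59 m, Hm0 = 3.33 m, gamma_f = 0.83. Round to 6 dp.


q = q0 * exp(-2.6 * Rc / (Hm0 * gamma_f))
Exponent = -2.6 * 1.59 / (3.33 * 0.83)
= -2.6 * 1.59 / 2.7639
= -1.495713
exp(-1.495713) = 0.224089
q = 0.117 * 0.224089
q = 0.026218 m^3/s/m

0.026218


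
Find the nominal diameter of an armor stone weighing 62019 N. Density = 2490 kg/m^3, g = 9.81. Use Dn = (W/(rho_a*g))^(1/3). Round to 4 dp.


V = W / (rho_a * g)
V = 62019 / (2490 * 9.81)
V = 62019 / 24426.90
V = 2.538963 m^3
Dn = V^(1/3) = 2.538963^(1/3)
Dn = 1.3642 m

1.3642


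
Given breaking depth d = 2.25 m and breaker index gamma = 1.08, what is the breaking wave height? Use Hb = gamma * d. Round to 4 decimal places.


Hb = gamma * d
Hb = 1.08 * 2.25
Hb = 2.4300 m

2.4300


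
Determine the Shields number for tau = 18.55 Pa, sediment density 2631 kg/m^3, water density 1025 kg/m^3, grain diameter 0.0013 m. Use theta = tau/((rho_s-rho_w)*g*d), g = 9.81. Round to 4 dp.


theta = tau / ((rho_s - rho_w) * g * d)
rho_s - rho_w = 2631 - 1025 = 1606
Denominator = 1606 * 9.81 * 0.0013 = 20.481318
theta = 18.55 / 20.481318
theta = 0.9057

0.9057


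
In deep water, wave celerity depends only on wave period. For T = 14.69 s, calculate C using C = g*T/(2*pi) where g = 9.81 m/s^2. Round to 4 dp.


We use the deep-water celerity formula:
C = g * T / (2 * pi)
C = 9.81 * 14.69 / (2 * 3.14159...)
C = 144.108900 / 6.283185
C = 22.9356 m/s

22.9356


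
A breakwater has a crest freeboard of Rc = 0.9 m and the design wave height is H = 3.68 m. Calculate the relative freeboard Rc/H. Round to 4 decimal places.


Relative freeboard = Rc / H
= 0.9 / 3.68
= 0.2446

0.2446


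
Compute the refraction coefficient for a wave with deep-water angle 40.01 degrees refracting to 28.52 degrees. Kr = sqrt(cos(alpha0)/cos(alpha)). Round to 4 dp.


Kr = sqrt(cos(alpha0) / cos(alpha))
cos(40.01) = 0.765932
cos(28.52) = 0.878650
Kr = sqrt(0.765932 / 0.878650)
Kr = sqrt(0.871714)
Kr = 0.9337

0.9337


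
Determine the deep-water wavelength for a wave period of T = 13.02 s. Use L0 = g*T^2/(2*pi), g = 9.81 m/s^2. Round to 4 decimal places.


L0 = g * T^2 / (2 * pi)
L0 = 9.81 * 13.02^2 / (2 * pi)
L0 = 9.81 * 169.5204 / 6.28319
L0 = 1662.9951 / 6.28319
L0 = 264.6739 m

264.6739


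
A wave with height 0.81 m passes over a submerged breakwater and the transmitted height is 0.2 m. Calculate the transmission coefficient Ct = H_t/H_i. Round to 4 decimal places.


Ct = H_t / H_i
Ct = 0.2 / 0.81
Ct = 0.2469

0.2469


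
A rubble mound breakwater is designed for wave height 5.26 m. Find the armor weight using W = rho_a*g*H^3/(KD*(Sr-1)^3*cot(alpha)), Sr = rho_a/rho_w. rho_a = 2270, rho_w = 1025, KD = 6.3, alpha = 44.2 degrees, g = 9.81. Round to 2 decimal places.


Sr = rho_a / rho_w = 2270 / 1025 = 2.214634
(Sr - 1) = 1.214634
(Sr - 1)^3 = 1.791994
cot(44.2) = 1 / tan(44.2) = 1 / 0.972458 = 1.028323
Numerator = 2270 * 9.81 * 5.26^3 = 3240799.0065
Denominator = 6.3 * 1.791994 * 1.028323 = 11.609309
W = 3240799.0065 / 11.609309
W = 279155.20 N

279155.20


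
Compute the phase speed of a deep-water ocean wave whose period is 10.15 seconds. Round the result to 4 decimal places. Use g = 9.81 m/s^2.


We use the deep-water celerity formula:
C = g * T / (2 * pi)
C = 9.81 * 10.15 / (2 * 3.14159...)
C = 99.571500 / 6.283185
C = 15.8473 m/s

15.8473


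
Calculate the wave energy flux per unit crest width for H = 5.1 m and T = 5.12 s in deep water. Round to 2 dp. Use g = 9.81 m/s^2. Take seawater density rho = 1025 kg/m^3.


P = rho * g^2 * H^2 * T / (32 * pi)
P = 1025 * 9.81^2 * 5.1^2 * 5.12 / (32 * pi)
P = 1025 * 96.2361 * 26.0100 * 5.12 / 100.53096
P = 130668.93 W/m

130668.93


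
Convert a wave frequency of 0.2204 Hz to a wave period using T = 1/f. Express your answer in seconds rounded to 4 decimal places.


T = 1 / f
T = 1 / 0.2204
T = 4.5372 s

4.5372


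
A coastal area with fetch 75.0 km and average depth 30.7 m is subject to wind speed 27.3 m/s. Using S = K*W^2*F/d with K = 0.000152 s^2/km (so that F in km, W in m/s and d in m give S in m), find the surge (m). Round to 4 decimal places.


S = K * W^2 * F / d
W^2 = 27.3^2 = 745.29
S = 0.000152 * 745.29 * 75.0 / 30.7
Numerator = 0.000152 * 745.29 * 75.0 = 8.496306
S = 8.496306 / 30.7 = 0.2768 m

0.2768


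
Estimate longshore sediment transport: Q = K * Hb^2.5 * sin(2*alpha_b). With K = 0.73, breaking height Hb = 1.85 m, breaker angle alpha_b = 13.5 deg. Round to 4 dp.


Q = K * Hb^2.5 * sin(2 * alpha_b)
Hb^2.5 = 1.85^2.5 = 4.655103
sin(2 * 13.5) = sin(27.0) = 0.453990
Q = 0.73 * 4.655103 * 0.453990
Q = 1.5428 m^3/s

1.5428


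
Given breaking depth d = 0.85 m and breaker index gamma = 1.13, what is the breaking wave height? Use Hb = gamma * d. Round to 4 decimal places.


Hb = gamma * d
Hb = 1.13 * 0.85
Hb = 0.9605 m

0.9605


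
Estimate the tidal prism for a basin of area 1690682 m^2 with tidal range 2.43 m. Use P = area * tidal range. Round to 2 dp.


Tidal prism = Area * Tidal range
P = 1690682 * 2.43
P = 4108357.26 m^3

4108357.26


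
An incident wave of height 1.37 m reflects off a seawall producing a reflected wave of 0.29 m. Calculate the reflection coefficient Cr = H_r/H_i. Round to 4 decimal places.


Cr = H_r / H_i
Cr = 0.29 / 1.37
Cr = 0.2117

0.2117


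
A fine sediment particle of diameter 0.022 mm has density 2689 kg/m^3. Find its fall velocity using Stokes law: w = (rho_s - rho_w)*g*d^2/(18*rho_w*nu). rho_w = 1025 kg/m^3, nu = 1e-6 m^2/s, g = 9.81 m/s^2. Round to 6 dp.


w = (rho_s - rho_w) * g * d^2 / (18 * rho_w * nu)
d = 0.022 mm = 0.000022 m
rho_s - rho_w = 2689 - 1025 = 1664
Numerator = 1664 * 9.81 * (0.000022)^2 = 0.000007900739
Denominator = 18 * 1025 * 1e-6 = 0.018450
w = 0.000428 m/s

0.000428


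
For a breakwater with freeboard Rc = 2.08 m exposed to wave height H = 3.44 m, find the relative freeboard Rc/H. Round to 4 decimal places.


Relative freeboard = Rc / H
= 2.08 / 3.44
= 0.6047

0.6047


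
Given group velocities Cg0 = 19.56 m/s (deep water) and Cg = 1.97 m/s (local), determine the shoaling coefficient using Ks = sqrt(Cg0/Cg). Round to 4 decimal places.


Ks = sqrt(Cg0 / Cg)
Ks = sqrt(19.56 / 1.97)
Ks = sqrt(9.9289)
Ks = 3.1510

3.1510


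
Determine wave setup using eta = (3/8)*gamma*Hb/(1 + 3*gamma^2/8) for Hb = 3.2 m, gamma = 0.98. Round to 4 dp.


eta = (3/8) * gamma * Hb / (1 + 3*gamma^2/8)
Numerator = (3/8) * 0.98 * 3.2 = 1.176000
Denominator = 1 + 3*0.98^2/8 = 1 + 0.360150 = 1.360150
eta = 1.176000 / 1.360150
eta = 0.8646 m

0.8646


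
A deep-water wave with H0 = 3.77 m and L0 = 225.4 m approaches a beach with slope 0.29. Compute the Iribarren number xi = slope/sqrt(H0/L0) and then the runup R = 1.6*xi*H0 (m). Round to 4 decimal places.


xi = slope / sqrt(H0/L0)
H0/L0 = 3.77/225.4 = 0.016726
sqrt(0.016726) = 0.129328
xi = 0.29 / 0.129328 = 2.242355
R = 1.6 * xi * H0 = 1.6 * 2.242355 * 3.77
R = 13.5259 m

13.5259


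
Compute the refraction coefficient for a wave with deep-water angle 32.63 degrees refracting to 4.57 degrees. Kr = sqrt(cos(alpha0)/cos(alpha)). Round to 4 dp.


Kr = sqrt(cos(alpha0) / cos(alpha))
cos(32.63) = 0.842170
cos(4.57) = 0.996821
Kr = sqrt(0.842170 / 0.996821)
Kr = sqrt(0.844856)
Kr = 0.9192

0.9192


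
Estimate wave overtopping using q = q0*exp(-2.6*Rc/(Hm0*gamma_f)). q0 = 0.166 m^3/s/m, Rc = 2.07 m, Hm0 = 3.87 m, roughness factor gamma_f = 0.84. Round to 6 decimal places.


q = q0 * exp(-2.6 * Rc / (Hm0 * gamma_f))
Exponent = -2.6 * 2.07 / (3.87 * 0.84)
= -2.6 * 2.07 / 3.2508
= -1.655592
exp(-1.655592) = 0.190979
q = 0.166 * 0.190979
q = 0.031702 m^3/s/m

0.031702


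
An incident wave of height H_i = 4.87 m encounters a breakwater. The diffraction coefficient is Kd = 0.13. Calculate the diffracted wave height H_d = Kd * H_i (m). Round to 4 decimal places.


H_d = Kd * H_i
H_d = 0.13 * 4.87
H_d = 0.6331 m

0.6331


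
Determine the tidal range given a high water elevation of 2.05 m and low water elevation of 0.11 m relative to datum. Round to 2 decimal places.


Tidal range = High water - Low water
Tidal range = 2.05 - (0.11)
Tidal range = 1.94 m

1.94


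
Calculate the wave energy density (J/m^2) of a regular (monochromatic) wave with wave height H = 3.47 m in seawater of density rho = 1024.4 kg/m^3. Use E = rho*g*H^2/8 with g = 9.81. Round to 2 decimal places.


E = (1/8) * rho * g * H^2
E = (1/8) * 1024.4 * 9.81 * 3.47^2
E = 0.125 * 1024.4 * 9.81 * 12.0409
E = 15125.42 J/m^2

15125.42


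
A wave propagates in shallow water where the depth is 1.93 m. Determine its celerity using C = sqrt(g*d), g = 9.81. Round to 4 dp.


Using the shallow-water approximation:
C = sqrt(g * d) = sqrt(9.81 * 1.93)
C = sqrt(18.9333)
C = 4.3512 m/s

4.3512


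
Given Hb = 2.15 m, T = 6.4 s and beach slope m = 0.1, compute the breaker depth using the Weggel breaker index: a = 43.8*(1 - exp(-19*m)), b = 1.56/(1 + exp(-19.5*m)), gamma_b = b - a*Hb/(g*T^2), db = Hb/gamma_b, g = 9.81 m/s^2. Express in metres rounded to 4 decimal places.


a = 43.8 * (1 - exp(-19 * m))
exp(-19 * 0.1) = exp(-1.9000) = 0.149569
a = 43.8 * (1 - 0.149569) = 37.248894
b = 1.56 / (1 + exp(-19.5 * m))
exp(-19.5 * 0.1) = exp(-1.9500) = 0.142274
b = 1.56 / (1 + 0.142274) = 1.365697
Hb / (g * T^2) = 2.15 / (9.81 * 6.4^2) = 2.15 / 401.8176 = 0.00535069
gamma_b = b - a * Hb/(g*T^2) = 1.365697 - 37.248894 * 0.00535069 = 1.166390
db = Hb / gamma_b = 2.15 / 1.166390
db = 1.8433 m

1.8433


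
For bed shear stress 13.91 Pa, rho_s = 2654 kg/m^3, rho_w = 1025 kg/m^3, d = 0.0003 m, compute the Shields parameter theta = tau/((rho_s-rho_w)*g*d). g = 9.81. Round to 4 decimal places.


theta = tau / ((rho_s - rho_w) * g * d)
rho_s - rho_w = 2654 - 1025 = 1629
Denominator = 1629 * 9.81 * 0.0003 = 4.794147
theta = 13.91 / 4.794147
theta = 2.9015

2.9015


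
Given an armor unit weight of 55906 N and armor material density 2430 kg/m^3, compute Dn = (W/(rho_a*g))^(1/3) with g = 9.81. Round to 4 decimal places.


V = W / (rho_a * g)
V = 55906 / (2430 * 9.81)
V = 55906 / 23838.30
V = 2.345218 m^3
Dn = V^(1/3) = 2.345218^(1/3)
Dn = 1.3286 m

1.3286


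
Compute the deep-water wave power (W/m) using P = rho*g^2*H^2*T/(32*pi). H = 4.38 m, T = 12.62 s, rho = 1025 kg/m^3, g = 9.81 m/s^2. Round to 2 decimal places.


P = rho * g^2 * H^2 * T / (32 * pi)
P = 1025 * 9.81^2 * 4.38^2 * 12.62 / (32 * pi)
P = 1025 * 96.2361 * 19.1844 * 12.62 / 100.53096
P = 237557.97 W/m

237557.97
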